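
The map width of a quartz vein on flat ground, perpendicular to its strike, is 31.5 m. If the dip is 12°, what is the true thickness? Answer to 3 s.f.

True thickness t = w · sin(dip) = 31.5 × sin 12°
t = 31.5 × 0.2079 = 6.549 m

6.55 m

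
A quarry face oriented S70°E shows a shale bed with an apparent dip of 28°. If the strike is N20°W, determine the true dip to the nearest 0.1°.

β = acute angle between strike N20°W and section S70°E = 50°.
tan(true dip) = tan 28° / sin 50° = 0.6941
true dip = arctan 0.6941 = 34.76°

34.8°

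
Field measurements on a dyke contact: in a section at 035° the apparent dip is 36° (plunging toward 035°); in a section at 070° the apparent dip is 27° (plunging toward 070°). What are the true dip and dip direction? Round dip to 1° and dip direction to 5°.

true dip 37°, dip direction 025°

Represent each trace as a vector plunging at its apparent dip toward its trend (east-north-up frame): v₁ = (0.464, 0.663, -0.588), v₂ = (0.837, 0.305, -0.454).
n = v₁ × v₂ = (0.122, 0.281, 0.413) (taken with n_z > 0).
tan δ = √(n_x²+n_y²)/n_z = 0.307/0.413, so δ = 36.6°.
Dip direction = atan2(0.122, 0.281) = 23° (azimuth of n's horizontal projection).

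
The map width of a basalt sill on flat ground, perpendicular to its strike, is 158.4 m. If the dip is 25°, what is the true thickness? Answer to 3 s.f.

True thickness t = w · sin(dip) = 158.4 × sin 25°
t = 158.4 × 0.4226 = 66.943 m

66.9 m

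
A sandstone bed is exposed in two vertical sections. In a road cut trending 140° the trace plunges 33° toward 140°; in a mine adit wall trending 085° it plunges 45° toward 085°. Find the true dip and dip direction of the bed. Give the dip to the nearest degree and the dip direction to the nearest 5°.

true dip 45°, dip direction 090°

Each apparent-dip line lies in the plane. As unit vectors (x east, y north, z up), v₁ plunges 33°→140° and v₂ plunges 45°→085°.
n = v₁ × v₂ = (0.488, -0.002, 0.486) (taken with n_z > 0).
tan δ = √(n_x²+n_y²)/n_z = 0.488/0.486, so δ = 45.1°.
Dip direction = azimuth of (n_x, n_y) = atan2(0.488, -0.002) = 90°.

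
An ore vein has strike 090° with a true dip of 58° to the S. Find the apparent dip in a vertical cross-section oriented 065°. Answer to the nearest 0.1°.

34.1°

The section lies 25° from the strike.
tan(apparent dip) = tan 58° · sin 25° = 0.6763
apparent dip = arctan 0.6763 = 34.07°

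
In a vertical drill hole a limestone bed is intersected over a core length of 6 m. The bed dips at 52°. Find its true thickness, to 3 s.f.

True thickness t = h · cos(dip) = 6 × cos 52°
t = 6 × 0.6157 = 3.694 m

3.69 m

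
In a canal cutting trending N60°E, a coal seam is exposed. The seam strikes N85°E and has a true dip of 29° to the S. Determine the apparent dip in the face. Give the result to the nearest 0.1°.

13.2°

The section lies 25° from the strike.
tan(apparent dip) = tan 29° · sin 25° = 0.2343
apparent dip = arctan 0.2343 = 13.18°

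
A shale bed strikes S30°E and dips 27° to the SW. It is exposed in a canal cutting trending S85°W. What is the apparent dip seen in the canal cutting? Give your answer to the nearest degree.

25°

The strike is S30°E and the section trends S85°W; the acute angle between them is β = 65°.
tan(apparent dip) = tan 27° · sin 65° = 0.4618
apparent dip = arctan 0.4618 = 24.79°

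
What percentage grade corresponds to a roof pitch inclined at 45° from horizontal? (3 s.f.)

100%

grade % = 100 × tan 45° = 100 × 1.0000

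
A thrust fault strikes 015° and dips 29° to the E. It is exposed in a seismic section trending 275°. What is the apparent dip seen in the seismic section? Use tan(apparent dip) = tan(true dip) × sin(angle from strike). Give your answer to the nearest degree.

29°

Angle between strike (015°) and section (275°): β = 80°.
tan(apparent dip) = tan 29° · sin 80° = 0.5459
α = arctan(0.5459) = 28.63°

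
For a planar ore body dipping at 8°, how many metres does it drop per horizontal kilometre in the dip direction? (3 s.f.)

drop per km = 1000 × tan 8° = 1000 × 0.1405

141 m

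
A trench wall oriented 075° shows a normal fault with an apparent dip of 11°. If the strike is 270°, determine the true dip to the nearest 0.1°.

36.9°

β = acute angle between strike 270° and section 075° = 15°.
tan δ = tan α / sin β = tan 11° / sin 15° = 0.1944 / 0.2588 = 0.7510
δ = arctan(0.7510) = 36.91°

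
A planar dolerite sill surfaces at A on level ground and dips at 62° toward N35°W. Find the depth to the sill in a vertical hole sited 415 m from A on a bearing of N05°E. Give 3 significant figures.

598 m

The hole lies 40° from the dip direction, so the down-dip offset is 415 × cos 40° = 317.91 m.
Depth = down-dip offset × tan(dip) = 317.91 × tan 62° = 317.91 × 1.8807
Depth = 597.90 m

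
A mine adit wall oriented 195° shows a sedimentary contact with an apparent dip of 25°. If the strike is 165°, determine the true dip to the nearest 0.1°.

43.0°

The section is 30° from the strike.
tan δ = tan α / sin β = tan 25° / sin 30° = 0.4663 / 0.5000 = 0.9326
true dip = arctan 0.9326 = 43.00°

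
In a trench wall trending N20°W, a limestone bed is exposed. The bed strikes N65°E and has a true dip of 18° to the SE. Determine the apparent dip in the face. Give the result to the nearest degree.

18°

The strike is N65°E and the section trends N20°W; the acute angle between them is β = 85°.
tan(apparent dip) = tan 18° · sin 85° = 0.3237
α = arctan(0.3237) = 17.94°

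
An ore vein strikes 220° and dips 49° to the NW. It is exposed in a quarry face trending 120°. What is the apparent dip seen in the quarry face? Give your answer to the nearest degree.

49°

Angle between strike (220°) and section (120°): β = 80°.
tan α = tan 49° × sin 80° = 1.1504 × 0.9848 = 1.1329
apparent dip = arctan 1.1329 = 48.57°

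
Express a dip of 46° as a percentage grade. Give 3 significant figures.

104%

grade % = 100 × tan 46° = 100 × 1.0355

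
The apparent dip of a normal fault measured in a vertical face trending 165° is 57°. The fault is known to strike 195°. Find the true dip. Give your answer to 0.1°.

72.0°

The section is 30° from the strike.
tan δ = tan α / sin β = tan 57° / sin 30° = 1.5399 / 0.5000 = 3.0797
true dip = arctan 3.0797 = 72.01°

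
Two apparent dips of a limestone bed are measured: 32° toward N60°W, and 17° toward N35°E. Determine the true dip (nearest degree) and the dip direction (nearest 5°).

Each apparent-dip line lies in the plane. As unit vectors (x east, y north, z up), v₁ plunges 32°→N60°W and v₂ plunges 17°→N35°E.
The plane normal is n = v₁ × v₂ ∝ (-0.291, 0.505, 0.808).
True dip = arccos(n_z / |n|) = arccos(0.8108) = 35.8°.
Dip direction = azimuth of (n_x, n_y) = atan2(-0.291, 0.505) = 330°.

true dip 36°, dip direction 330°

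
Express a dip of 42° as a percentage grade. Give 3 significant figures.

90.0%

grade % = 100 × tan 42° = 100 × 0.9004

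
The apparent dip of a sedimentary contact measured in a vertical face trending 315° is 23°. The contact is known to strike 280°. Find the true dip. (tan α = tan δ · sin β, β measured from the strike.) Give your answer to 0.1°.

36.5°

The section is 35° from the strike.
tan δ = tan α / sin β = tan 23° / sin 35° = 0.4245 / 0.5736 = 0.7400
δ = arctan(0.7400) = 36.50°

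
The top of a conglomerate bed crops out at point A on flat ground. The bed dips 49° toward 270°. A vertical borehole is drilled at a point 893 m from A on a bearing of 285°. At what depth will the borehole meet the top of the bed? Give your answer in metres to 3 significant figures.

992 m

The hole lies 15° from the dip direction, so the down-dip offset is 893 × cos 15° = 862.57 m.
Depth = down-dip offset × tan(dip) = 862.57 × tan 49° = 862.57 × 1.1504
Depth = 992.28 m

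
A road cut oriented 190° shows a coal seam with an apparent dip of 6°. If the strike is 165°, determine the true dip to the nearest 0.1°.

14.0°

β = acute angle between strike 165° and section 190° = 25°.
tan(true dip) = tan 6° / sin 25° = 0.2487
δ = arctan(0.2487) = 13.97°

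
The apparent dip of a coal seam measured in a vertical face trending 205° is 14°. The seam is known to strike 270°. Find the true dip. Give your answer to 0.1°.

β = acute angle between strike 270° and section 205° = 65°.
tan(true dip) = tan 14° / sin 65° = 0.2751
δ = arctan(0.2751) = 15.38°

15.4°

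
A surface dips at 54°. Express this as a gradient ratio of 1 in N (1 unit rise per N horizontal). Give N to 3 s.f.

1 in 0.727

1 : N means tan θ = 1/N, so N = 1/tan 54° = 1/1.3764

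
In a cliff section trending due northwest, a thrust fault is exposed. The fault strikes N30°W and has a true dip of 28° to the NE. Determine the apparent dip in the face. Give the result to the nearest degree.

Angle between strike (N30°W) and section (due northwest): β = 15°.
tan α = tan 28° × sin 15° = 0.5317 × 0.2588 = 0.1376
α = arctan(0.1376) = 7.84°

8°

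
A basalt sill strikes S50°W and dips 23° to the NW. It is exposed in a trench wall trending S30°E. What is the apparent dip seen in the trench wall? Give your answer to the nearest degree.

23°

The section lies 80° from the strike.
tan(apparent dip) = tan 23° · sin 80° = 0.4180
α = arctan(0.4180) = 22.69°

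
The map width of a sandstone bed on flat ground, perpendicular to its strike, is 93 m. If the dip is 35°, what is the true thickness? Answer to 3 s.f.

53.3 m

True thickness t = w · sin(dip) = 93 × sin 35°
t = 93 × 0.5736 = 53.343 m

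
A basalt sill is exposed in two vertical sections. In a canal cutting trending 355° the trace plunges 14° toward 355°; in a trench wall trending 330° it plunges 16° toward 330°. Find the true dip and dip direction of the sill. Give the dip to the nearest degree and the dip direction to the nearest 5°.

Represent each trace as a vector plunging at its apparent dip toward its trend (east-north-up frame): v₁ = (-0.085, 0.967, -0.242), v₂ = (-0.481, 0.832, -0.276).
Cross product v₁ × v₂ gives the pole to the plane: n ∝ (-0.065, 0.093, 0.394).
tan δ = √(n_x²+n_y²)/n_z = 0.113/0.394, so δ = 16.1°.
Dip direction = azimuth of (n_x, n_y) = atan2(-0.065, 0.093) = 325°.

true dip 16°, dip direction 325°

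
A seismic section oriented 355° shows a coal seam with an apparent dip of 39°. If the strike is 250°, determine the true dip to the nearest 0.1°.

40.0°

β = acute angle between strike 250° and section 355° = 75°.
tan(true dip) = tan 39° / sin 75° = 0.8384
true dip = arctan 0.8384 = 39.97°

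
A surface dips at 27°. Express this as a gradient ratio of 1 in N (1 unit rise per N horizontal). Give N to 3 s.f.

1 in 1.96

1 : N means tan θ = 1/N, so N = 1/tan 27° = 1/0.5095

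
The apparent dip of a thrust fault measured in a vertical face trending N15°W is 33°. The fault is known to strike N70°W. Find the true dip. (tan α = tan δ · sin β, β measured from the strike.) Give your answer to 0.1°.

β = acute angle between strike N70°W and section N15°W = 55°.
tan(true dip) = tan 33° / sin 55° = 0.7928
true dip = arctan 0.7928 = 38.41°

38.4°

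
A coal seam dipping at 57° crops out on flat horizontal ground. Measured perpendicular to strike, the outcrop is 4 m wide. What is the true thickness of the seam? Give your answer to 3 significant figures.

True thickness t = w · sin(dip) = 4 × sin 57°
t = 4 × 0.8387 = 3.355 m

3.35 m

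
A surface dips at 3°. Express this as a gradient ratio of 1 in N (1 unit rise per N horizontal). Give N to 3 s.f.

1 : N means tan θ = 1/N, so N = 1/tan 3° = 1/0.0524

1 in 19.1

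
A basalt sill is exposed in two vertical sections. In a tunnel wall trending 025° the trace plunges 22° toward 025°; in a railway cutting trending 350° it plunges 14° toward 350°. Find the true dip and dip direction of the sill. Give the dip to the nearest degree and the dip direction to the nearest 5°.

Each apparent-dip line lies in the plane. As unit vectors (x east, y north, z up), v₁ plunges 22°→025° and v₂ plunges 14°→350°.
n = v₁ × v₂ = (0.155, 0.158, 0.516) (taken with n_z > 0).
Dip δ = arctan(|n_h|/n_z) = arctan(0.221/0.516) = 23.2°.
Dip direction = atan2(0.155, 0.158) = 44° (azimuth of n's horizontal projection).

true dip 23°, dip direction 045°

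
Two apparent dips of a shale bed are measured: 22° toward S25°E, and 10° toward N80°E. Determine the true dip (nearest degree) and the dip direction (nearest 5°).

The two traces are lines in the plane: v₁ = (sin 155°·cos 22°, cos 155°·cos 22°, −sin 22°), v₂ = (sin 80°·cos 10°, cos 80°·cos 10°, −sin 10°).
The plane normal is n = v₁ × v₂ ∝ (0.210, -0.295, 0.882).
Dip δ = arctan(|n_h|/n_z) = arctan(0.362/0.882) = 22.3°.
The horizontal component of n points toward azimuth atan2(n_x, n_y) = 145°, the dip direction.

true dip 22°, dip direction 145°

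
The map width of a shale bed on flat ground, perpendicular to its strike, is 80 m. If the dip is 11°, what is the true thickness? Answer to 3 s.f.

15.3 m

True thickness t = w · sin(dip) = 80 × sin 11°
t = 80 × 0.1908 = 15.265 m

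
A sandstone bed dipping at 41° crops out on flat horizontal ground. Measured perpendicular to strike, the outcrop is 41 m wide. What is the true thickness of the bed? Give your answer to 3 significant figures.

True thickness t = w · sin(dip) = 41 × sin 41°
t = 41 × 0.6561 = 26.898 m

26.9 m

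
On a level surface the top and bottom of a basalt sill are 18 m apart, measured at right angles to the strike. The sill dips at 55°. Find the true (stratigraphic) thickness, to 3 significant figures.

True thickness t = w · sin(dip) = 18 × sin 55°
t = 18 × 0.8192 = 14.745 m

14.7 m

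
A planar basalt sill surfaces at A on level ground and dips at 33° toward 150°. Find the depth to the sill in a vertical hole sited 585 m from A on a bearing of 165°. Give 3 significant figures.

The hole lies 15° from the dip direction, so the down-dip offset is 585 × cos 15° = 565.07 m.
Depth = down-dip offset × tan(dip) = 565.07 × tan 33° = 565.07 × 0.6494
Depth = 366.96 m

367 m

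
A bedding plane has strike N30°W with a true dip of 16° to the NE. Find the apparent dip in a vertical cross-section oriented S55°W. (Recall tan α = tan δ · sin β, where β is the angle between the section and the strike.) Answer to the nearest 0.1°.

15.9°

Angle between strike (N30°W) and section (S55°W): β = 85°.
tan(apparent dip) = tan 16° · sin 85° = 0.2857
α = arctan(0.2857) = 15.94°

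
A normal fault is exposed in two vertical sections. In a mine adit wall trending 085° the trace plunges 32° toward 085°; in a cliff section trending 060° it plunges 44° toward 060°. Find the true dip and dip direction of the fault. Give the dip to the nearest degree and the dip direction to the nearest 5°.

true dip 49°, dip direction 030°

Each apparent-dip line lies in the plane. As unit vectors (x east, y north, z up), v₁ plunges 32°→085° and v₂ plunges 44°→060°.
The plane normal is n = v₁ × v₂ ∝ (0.139, 0.257, 0.258).
Dip δ = arctan(|n_h|/n_z) = arctan(0.292/0.258) = 48.6°.
Dip direction = atan2(0.139, 0.257) = 28° (azimuth of n's horizontal projection).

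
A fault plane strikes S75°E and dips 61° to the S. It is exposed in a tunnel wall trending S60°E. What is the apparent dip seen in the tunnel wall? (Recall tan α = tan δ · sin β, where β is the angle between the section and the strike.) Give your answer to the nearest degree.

The strike is S75°E and the section trends S60°E; the acute angle between them is β = 15°.
tan(apparent dip) = tan 61° · sin 15° = 0.4669
α = arctan(0.4669) = 25.03°

25°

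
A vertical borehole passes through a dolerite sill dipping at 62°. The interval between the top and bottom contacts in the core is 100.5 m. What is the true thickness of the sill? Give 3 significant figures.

47.2 m

True thickness t = h · cos(dip) = 100.5 × cos 62°
t = 100.5 × 0.4695 = 47.182 m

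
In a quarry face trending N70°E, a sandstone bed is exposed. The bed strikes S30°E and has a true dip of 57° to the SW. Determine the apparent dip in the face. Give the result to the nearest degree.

The strike is S30°E and the section trends N70°E; the acute angle between them is β = 80°.
tan α = tan 57° × sin 80° = 1.5399 × 0.9848 = 1.5165
α = arctan(1.5165) = 56.60°

57°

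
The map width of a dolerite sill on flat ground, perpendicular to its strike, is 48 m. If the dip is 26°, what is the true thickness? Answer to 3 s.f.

21.0 m

True thickness t = w · sin(dip) = 48 × sin 26°
t = 48 × 0.4384 = 21.042 m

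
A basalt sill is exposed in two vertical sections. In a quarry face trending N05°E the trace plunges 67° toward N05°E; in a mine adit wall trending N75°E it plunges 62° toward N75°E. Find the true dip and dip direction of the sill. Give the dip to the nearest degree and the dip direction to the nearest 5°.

Each apparent-dip line lies in the plane. As unit vectors (x east, y north, z up), v₁ plunges 67°→N05°E and v₂ plunges 62°→N75°E.
Cross product v₁ × v₂ gives the pole to the plane: n ∝ (0.232, 0.387, 0.172).
tan δ = √(n_x²+n_y²)/n_z = 0.451/0.172, so δ = 69.1°.
The horizontal component of n points toward azimuth atan2(n_x, n_y) = 31°, the dip direction.

true dip 69°, dip direction 030°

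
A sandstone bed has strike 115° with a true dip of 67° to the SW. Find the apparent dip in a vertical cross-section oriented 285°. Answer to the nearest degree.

The strike is 115° and the section trends 285°; the acute angle between them is β = 10°.
tan(apparent dip) = tan 67° · sin 10° = 0.4091
apparent dip = arctan 0.4091 = 22.25°

22°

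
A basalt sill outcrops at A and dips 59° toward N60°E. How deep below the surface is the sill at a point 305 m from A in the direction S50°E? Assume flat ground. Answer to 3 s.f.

174 m

The hole lies 70° from the dip direction, so the down-dip offset is 305 × cos 70° = 104.32 m.
Depth = down-dip offset × tan(dip) = 104.32 × tan 59° = 104.32 × 1.6643
Depth = 173.61 m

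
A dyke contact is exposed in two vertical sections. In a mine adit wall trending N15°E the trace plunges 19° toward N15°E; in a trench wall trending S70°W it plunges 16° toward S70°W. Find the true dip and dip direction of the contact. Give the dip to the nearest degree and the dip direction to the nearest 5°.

Represent each trace as a vector plunging at its apparent dip toward its trend (east-north-up frame): v₁ = (0.245, 0.913, -0.326), v₂ = (-0.903, -0.329, -0.276).
The plane normal is n = v₁ × v₂ ∝ (-0.359, 0.362, 0.745).
True dip = arccos(n_z / |n|) = arccos(0.8253) = 34.4°.
The horizontal component of n points toward azimuth atan2(n_x, n_y) = 315°, the dip direction.

true dip 34°, dip direction 315°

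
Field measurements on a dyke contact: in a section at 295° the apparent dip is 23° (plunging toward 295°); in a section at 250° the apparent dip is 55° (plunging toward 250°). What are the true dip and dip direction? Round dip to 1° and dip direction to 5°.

Each apparent-dip line lies in the plane. As unit vectors (x east, y north, z up), v₁ plunges 23°→295° and v₂ plunges 55°→250°.
Cross product v₁ × v₂ gives the pole to the plane: n ∝ (-0.395, -0.473, 0.373).
Dip δ = arctan(|n_h|/n_z) = arctan(0.616/0.373) = 58.8°.
The horizontal component of n points toward azimuth atan2(n_x, n_y) = 220°, the dip direction.

true dip 59°, dip direction 220°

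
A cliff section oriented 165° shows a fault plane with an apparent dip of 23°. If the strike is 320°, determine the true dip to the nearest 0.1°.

β = acute angle between strike 320° and section 165° = 25°.
tan δ = tan α / sin β = tan 23° / sin 25° = 0.4245 / 0.4226 = 1.0044
true dip = arctan 1.0044 = 45.13°

45.1°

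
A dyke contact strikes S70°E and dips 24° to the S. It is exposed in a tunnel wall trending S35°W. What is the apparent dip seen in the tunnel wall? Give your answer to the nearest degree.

Angle between strike (S70°E) and section (S35°W): β = 75°.
tan α = tan 24° × sin 75° = 0.4452 × 0.9659 = 0.4301
apparent dip = arctan 0.4301 = 23.27°

23°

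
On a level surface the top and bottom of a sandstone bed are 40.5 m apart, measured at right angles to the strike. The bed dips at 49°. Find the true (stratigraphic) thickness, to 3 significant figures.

30.6 m

True thickness t = w · sin(dip) = 40.5 × sin 49°
t = 40.5 × 0.7547 = 30.566 m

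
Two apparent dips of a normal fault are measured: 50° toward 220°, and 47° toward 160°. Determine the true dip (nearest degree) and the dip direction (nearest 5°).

The two traces are lines in the plane: v₁ = (sin 220°·cos 50°, cos 220°·cos 50°, −sin 50°), v₂ = (sin 160°·cos 47°, cos 160°·cos 47°, −sin 47°).
Cross product v₁ × v₂ gives the pole to the plane: n ∝ (-0.131, -0.481, 0.380).
tan δ = √(n_x²+n_y²)/n_z = 0.498/0.380, so δ = 52.7°.
Dip direction = azimuth of (n_x, n_y) = atan2(-0.131, -0.481) = 195°.

true dip 53°, dip direction 195°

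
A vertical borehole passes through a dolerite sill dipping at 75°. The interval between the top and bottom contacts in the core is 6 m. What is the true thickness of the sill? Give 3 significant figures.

1.55 m

True thickness t = h · cos(dip) = 6 × cos 75°
t = 6 × 0.2588 = 1.553 m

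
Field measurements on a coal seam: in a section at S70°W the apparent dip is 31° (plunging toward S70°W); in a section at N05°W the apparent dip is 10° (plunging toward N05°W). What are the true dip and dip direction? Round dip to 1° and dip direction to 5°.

true dip 35°, dip direction 280°

The two traces are lines in the plane: v₁ = (sin 250°·cos 31°, cos 250°·cos 31°, −sin 31°), v₂ = (sin 355°·cos 10°, cos 355°·cos 10°, −sin 10°).
The plane normal is n = v₁ × v₂ ∝ (-0.556, 0.096, 0.815).
tan δ = √(n_x²+n_y²)/n_z = 0.564/0.815, so δ = 34.7°.
Dip direction = atan2(-0.556, 0.096) = 280° (azimuth of n's horizontal projection).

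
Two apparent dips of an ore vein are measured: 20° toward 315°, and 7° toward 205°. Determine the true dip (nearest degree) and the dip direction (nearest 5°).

Represent each trace as a vector plunging at its apparent dip toward its trend (east-north-up frame): v₁ = (-0.664, 0.664, -0.342), v₂ = (-0.419, -0.900, -0.122).
n = v₁ × v₂ = (-0.389, 0.062, 0.876) (taken with n_z > 0).
True dip = arccos(n_z / |n|) = arccos(0.9122) = 24.2°.
Dip direction = atan2(-0.389, 0.062) = 279° (azimuth of n's horizontal projection).

true dip 24°, dip direction 280°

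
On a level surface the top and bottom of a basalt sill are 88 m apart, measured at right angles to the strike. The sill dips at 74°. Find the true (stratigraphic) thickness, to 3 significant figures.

True thickness t = w · sin(dip) = 88 × sin 74°
t = 88 × 0.9613 = 84.591 m

84.6 m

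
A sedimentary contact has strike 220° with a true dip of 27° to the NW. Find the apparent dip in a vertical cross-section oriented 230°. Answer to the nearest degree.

5°

The section lies 10° from the strike.
tan(apparent dip) = tan 27° · sin 10° = 0.0885
apparent dip = arctan 0.0885 = 5.06°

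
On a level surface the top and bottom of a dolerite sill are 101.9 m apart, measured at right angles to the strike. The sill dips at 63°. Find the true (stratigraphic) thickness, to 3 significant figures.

90.8 m

True thickness t = w · sin(dip) = 101.9 × sin 63°
t = 101.9 × 0.8910 = 90.794 m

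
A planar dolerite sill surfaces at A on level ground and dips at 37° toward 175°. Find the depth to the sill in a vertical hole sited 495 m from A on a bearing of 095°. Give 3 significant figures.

The hole lies 80° from the dip direction, so the down-dip offset is 495 × cos 80° = 85.96 m.
Depth = down-dip offset × tan(dip) = 85.96 × tan 37° = 85.96 × 0.7536
Depth = 64.77 m

64.8 m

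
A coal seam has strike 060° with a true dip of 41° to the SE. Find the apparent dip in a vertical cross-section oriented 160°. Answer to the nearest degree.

41°

Angle between strike (060°) and section (160°): β = 80°.
tan(apparent dip) = tan 41° · sin 80° = 0.8561
apparent dip = arctan 0.8561 = 40.57°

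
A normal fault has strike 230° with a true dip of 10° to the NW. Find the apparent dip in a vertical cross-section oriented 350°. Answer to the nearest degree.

9°

The strike is 230° and the section trends 350°; the acute angle between them is β = 60°.
tan(apparent dip) = tan 10° · sin 60° = 0.1527
apparent dip = arctan 0.1527 = 8.68°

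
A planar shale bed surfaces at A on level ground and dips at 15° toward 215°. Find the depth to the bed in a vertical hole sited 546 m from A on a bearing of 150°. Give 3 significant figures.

61.8 m

The hole lies 65° from the dip direction, so the down-dip offset is 546 × cos 65° = 230.75 m.
Depth = down-dip offset × tan(dip) = 230.75 × tan 15° = 230.75 × 0.2679
Depth = 61.83 m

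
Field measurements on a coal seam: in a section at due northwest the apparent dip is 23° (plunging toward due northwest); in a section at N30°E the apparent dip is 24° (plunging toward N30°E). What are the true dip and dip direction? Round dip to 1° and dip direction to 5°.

The two traces are lines in the plane: v₁ = (sin 315°·cos 23°, cos 315°·cos 23°, −sin 23°), v₂ = (sin 30°·cos 24°, cos 30°·cos 24°, −sin 24°).
The plane normal is n = v₁ × v₂ ∝ (-0.044, 0.443, 0.812).
Dip δ = arctan(|n_h|/n_z) = arctan(0.445/0.812) = 28.7°.
Dip direction = atan2(-0.044, 0.443) = 354° (azimuth of n's horizontal projection).

true dip 29°, dip direction 355°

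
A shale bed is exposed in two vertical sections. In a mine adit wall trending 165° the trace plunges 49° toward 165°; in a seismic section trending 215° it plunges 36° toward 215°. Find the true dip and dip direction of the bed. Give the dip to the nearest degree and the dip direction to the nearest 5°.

true dip 49°, dip direction 165°

Each apparent-dip line lies in the plane. As unit vectors (x east, y north, z up), v₁ plunges 49°→165° and v₂ plunges 36°→215°.
The plane normal is n = v₁ × v₂ ∝ (0.128, -0.450, 0.407).
tan δ = √(n_x²+n_y²)/n_z = 0.468/0.407, so δ = 49.0°.
Dip direction = azimuth of (n_x, n_y) = atan2(0.128, -0.450) = 164°.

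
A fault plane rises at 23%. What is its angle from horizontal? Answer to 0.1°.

13.0°

tan θ = 23/100 = 0.2300
θ = arctan(0.2300) = 12.95°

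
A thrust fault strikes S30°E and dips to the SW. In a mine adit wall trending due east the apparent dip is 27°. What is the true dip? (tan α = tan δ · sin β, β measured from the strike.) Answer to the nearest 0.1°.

30.5°

The section is 60° from the strike.
tan(true dip) = tan 27° / sin 60° = 0.5883
true dip = arctan 0.5883 = 30.47°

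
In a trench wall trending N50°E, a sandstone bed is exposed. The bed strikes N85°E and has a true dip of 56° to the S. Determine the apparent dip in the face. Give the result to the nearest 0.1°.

The strike is N85°E and the section trends N50°E; the acute angle between them is β = 35°.
tan α = tan 56° × sin 35° = 1.4826 × 0.5736 = 0.8504
apparent dip = arctan 0.8504 = 40.38°

40.4°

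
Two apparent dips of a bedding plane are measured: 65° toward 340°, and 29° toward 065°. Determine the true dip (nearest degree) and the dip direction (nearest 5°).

true dip 65°, dip direction 350°

The two traces are lines in the plane: v₁ = (sin 340°·cos 65°, cos 340°·cos 65°, −sin 65°), v₂ = (sin 65°·cos 29°, cos 65°·cos 29°, −sin 29°).
Cross product v₁ × v₂ gives the pole to the plane: n ∝ (-0.142, 0.788, 0.368).
tan δ = √(n_x²+n_y²)/n_z = 0.801/0.368, so δ = 65.3°.
The horizontal component of n points toward azimuth atan2(n_x, n_y) = 350°, the dip direction.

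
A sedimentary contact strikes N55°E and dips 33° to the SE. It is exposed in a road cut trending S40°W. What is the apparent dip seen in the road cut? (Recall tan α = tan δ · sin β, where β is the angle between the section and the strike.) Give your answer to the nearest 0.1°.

The strike is N55°E and the section trends S40°W; the acute angle between them is β = 15°.
tan(apparent dip) = tan 33° · sin 15° = 0.1681
apparent dip = arctan 0.1681 = 9.54°

9.5°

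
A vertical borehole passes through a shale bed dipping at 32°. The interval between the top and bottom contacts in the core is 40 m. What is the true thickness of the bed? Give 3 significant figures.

True thickness t = h · cos(dip) = 40 × cos 32°
t = 40 × 0.8480 = 33.922 m

33.9 m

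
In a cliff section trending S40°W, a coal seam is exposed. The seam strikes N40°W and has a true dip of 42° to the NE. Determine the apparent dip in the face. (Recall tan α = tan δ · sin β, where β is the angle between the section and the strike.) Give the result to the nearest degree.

42°

The strike is N40°W and the section trends S40°W; the acute angle between them is β = 80°.
tan(apparent dip) = tan 42° · sin 80° = 0.8867
α = arctan(0.8867) = 41.56°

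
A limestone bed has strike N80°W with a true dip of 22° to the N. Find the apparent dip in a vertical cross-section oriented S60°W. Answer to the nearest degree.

15°

Angle between strike (N80°W) and section (S60°W): β = 40°.
tan α = tan 22° × sin 40° = 0.4040 × 0.6428 = 0.2597
apparent dip = arctan 0.2597 = 14.56°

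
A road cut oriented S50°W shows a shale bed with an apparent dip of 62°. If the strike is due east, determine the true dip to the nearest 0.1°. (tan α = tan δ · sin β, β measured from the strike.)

71.1°

β = acute angle between strike due east and section S50°W = 40°.
tan δ = tan α / sin β = tan 62° / sin 40° = 1.8807 / 0.6428 = 2.9259
true dip = arctan 2.9259 = 71.13°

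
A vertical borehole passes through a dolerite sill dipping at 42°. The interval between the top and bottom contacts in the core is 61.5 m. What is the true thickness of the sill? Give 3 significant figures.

True thickness t = h · cos(dip) = 61.5 × cos 42°
t = 61.5 × 0.7431 = 45.703 m

45.7 m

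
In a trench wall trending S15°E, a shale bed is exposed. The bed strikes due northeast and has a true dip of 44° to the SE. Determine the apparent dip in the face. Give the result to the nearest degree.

The section lies 60° from the strike.
tan α = tan 44° × sin 60° = 0.9657 × 0.8660 = 0.8363
α = arctan(0.8363) = 39.91°

40°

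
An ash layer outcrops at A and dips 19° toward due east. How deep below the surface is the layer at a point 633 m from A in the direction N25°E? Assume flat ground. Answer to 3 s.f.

92.1 m

The hole lies 65° from the dip direction, so the down-dip offset is 633 × cos 65° = 267.52 m.
Depth = down-dip offset × tan(dip) = 267.52 × tan 19° = 267.52 × 0.3443
Depth = 92.11 m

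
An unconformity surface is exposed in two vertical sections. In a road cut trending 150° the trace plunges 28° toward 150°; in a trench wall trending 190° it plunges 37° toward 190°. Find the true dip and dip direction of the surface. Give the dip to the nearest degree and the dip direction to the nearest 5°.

true dip 37°, dip direction 195°

The two traces are lines in the plane: v₁ = (sin 150°·cos 28°, cos 150°·cos 28°, −sin 28°), v₂ = (sin 190°·cos 37°, cos 190°·cos 37°, −sin 37°).
n = v₁ × v₂ = (-0.091, -0.331, 0.453) (taken with n_z > 0).
tan δ = √(n_x²+n_y²)/n_z = 0.343/0.453, so δ = 37.1°.
Dip direction = azimuth of (n_x, n_y) = atan2(-0.091, -0.331) = 195°.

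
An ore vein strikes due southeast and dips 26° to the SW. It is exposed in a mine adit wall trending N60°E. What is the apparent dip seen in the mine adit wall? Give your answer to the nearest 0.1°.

The section lies 75° from the strike.
tan(apparent dip) = tan 26° · sin 75° = 0.4711
apparent dip = arctan 0.4711 = 25.23°

25.2°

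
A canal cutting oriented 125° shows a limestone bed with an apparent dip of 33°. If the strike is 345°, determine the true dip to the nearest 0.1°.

45.3°

The section is 40° from the strike.
tan(true dip) = tan 33° / sin 40° = 1.0103
true dip = arctan 1.0103 = 45.29°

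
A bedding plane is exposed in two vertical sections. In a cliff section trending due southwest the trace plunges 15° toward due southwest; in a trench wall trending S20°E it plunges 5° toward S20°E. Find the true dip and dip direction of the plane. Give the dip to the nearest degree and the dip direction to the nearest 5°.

true dip 15°, dip direction 230°

Represent each trace as a vector plunging at its apparent dip toward its trend (east-north-up frame): v₁ = (-0.683, -0.683, -0.259), v₂ = (0.341, -0.936, -0.087).
Cross product v₁ × v₂ gives the pole to the plane: n ∝ (-0.183, -0.148, 0.872).
Dip δ = arctan(|n_h|/n_z) = arctan(0.235/0.872) = 15.1°.
Dip direction = azimuth of (n_x, n_y) = atan2(-0.183, -0.148) = 231°.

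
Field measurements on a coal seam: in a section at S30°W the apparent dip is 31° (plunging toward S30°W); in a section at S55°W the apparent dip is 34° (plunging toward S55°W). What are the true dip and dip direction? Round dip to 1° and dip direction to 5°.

Represent each trace as a vector plunging at its apparent dip toward its trend (east-north-up frame): v₁ = (-0.429, -0.742, -0.515), v₂ = (-0.679, -0.476, -0.559).
The plane normal is n = v₁ × v₂ ∝ (-0.170, -0.110, 0.300).
Dip δ = arctan(|n_h|/n_z) = arctan(0.203/0.300) = 34.0°.
Dip direction = azimuth of (n_x, n_y) = atan2(-0.170, -0.110) = 237°.

true dip 34°, dip direction 235°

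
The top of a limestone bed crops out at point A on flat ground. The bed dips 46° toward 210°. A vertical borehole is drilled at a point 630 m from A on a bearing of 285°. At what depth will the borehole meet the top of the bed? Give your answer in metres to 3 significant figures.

169 m

The hole lies 75° from the dip direction, so the down-dip offset is 630 × cos 75° = 163.06 m.
Depth = down-dip offset × tan(dip) = 163.06 × tan 46° = 163.06 × 1.0355
Depth = 168.85 m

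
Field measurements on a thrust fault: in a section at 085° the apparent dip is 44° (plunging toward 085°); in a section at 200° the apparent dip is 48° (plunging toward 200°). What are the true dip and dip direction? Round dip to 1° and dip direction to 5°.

Each apparent-dip line lies in the plane. As unit vectors (x east, y north, z up), v₁ plunges 44°→085° and v₂ plunges 48°→200°.
The plane normal is n = v₁ × v₂ ∝ (0.483, -0.692, 0.436).
tan δ = √(n_x²+n_y²)/n_z = 0.844/0.436, so δ = 62.7°.
Dip direction = atan2(0.483, -0.692) = 145° (azimuth of n's horizontal projection).

true dip 63°, dip direction 145°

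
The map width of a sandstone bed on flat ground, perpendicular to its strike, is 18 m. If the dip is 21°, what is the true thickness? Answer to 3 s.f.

6.45 m

True thickness t = w · sin(dip) = 18 × sin 21°
t = 18 × 0.3584 = 6.451 m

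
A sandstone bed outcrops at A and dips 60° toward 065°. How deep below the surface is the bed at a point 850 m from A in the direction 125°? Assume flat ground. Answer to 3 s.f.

736 m

The hole lies 60° from the dip direction, so the down-dip offset is 850 × cos 60° = 425.00 m.
Depth = down-dip offset × tan(dip) = 425.00 × tan 60° = 425.00 × 1.7321
Depth = 736.12 m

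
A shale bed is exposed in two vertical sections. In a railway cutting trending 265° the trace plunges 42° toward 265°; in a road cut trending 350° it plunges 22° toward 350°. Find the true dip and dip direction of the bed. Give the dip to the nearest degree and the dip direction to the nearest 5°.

Represent each trace as a vector plunging at its apparent dip toward its trend (east-north-up frame): v₁ = (-0.740, -0.065, -0.669), v₂ = (-0.161, 0.913, -0.375).
Cross product v₁ × v₂ gives the pole to the plane: n ∝ (-0.635, 0.170, 0.686).
Dip δ = arctan(|n_h|/n_z) = arctan(0.657/0.686) = 43.8°.
The horizontal component of n points toward azimuth atan2(n_x, n_y) = 285°, the dip direction.

true dip 44°, dip direction 285°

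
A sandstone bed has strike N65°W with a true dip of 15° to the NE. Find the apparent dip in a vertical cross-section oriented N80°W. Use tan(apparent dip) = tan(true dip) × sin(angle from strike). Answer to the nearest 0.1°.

The section lies 15° from the strike.
tan(apparent dip) = tan 15° · sin 15° = 0.0694
α = arctan(0.0694) = 3.97°

4.0°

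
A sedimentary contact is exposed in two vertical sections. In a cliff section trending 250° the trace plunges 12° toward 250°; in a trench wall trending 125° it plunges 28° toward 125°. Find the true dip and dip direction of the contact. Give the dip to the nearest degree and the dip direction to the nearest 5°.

true dip 40°, dip direction 175°

Each apparent-dip line lies in the plane. As unit vectors (x east, y north, z up), v₁ plunges 12°→250° and v₂ plunges 28°→125°.
The plane normal is n = v₁ × v₂ ∝ (0.052, -0.582, 0.707).
Dip δ = arctan(|n_h|/n_z) = arctan(0.584/0.707) = 39.5°.
Dip direction = atan2(0.052, -0.582) = 175° (azimuth of n's horizontal projection).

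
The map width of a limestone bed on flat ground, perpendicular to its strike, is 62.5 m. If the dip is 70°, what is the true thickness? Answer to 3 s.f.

58.7 m

True thickness t = w · sin(dip) = 62.5 × sin 70°
t = 62.5 × 0.9397 = 58.731 m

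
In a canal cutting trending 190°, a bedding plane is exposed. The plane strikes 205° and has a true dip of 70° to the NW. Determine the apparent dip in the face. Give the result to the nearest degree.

35°

The section lies 15° from the strike.
tan(apparent dip) = tan 70° · sin 15° = 0.7111
apparent dip = arctan 0.7111 = 35.42°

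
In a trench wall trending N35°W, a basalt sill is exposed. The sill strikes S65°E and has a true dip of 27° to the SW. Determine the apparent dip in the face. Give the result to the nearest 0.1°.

14.3°

The section lies 30° from the strike.
tan(apparent dip) = tan 27° · sin 30° = 0.2548
α = arctan(0.2548) = 14.29°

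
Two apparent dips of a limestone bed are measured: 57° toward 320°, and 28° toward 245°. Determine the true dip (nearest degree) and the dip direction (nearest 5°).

true dip 57°, dip direction 315°

Represent each trace as a vector plunging at its apparent dip toward its trend (east-north-up frame): v₁ = (-0.350, 0.417, -0.839), v₂ = (-0.800, -0.373, -0.469).
Cross product v₁ × v₂ gives the pole to the plane: n ∝ (-0.509, 0.507, 0.465).
tan δ = √(n_x²+n_y²)/n_z = 0.718/0.465, so δ = 57.1°.
The horizontal component of n points toward azimuth atan2(n_x, n_y) = 315°, the dip direction.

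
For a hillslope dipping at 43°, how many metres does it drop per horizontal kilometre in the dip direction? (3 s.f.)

drop per km = 1000 × tan 43° = 1000 × 0.9325

933 m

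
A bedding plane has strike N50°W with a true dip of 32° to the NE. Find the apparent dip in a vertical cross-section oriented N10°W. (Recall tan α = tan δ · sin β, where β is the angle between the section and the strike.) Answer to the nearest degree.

22°

Angle between strike (N50°W) and section (N10°W): β = 40°.
tan α = tan 32° × sin 40° = 0.6249 × 0.6428 = 0.4017
apparent dip = arctan 0.4017 = 21.88°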